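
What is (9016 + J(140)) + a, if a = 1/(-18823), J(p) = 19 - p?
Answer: 167430584/18823 ≈ 8895.0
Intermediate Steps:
a = -1/18823 ≈ -5.3126e-5
(9016 + J(140)) + a = (9016 + (19 - 1*140)) - 1/18823 = (9016 + (19 - 140)) - 1/18823 = (9016 - 121) - 1/18823 = 8895 - 1/18823 = 167430584/18823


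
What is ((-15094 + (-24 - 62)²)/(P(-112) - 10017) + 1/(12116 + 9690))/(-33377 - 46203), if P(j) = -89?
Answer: -83936347/8768579438440 ≈ -9.5724e-6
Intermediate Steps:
((-15094 + (-24 - 62)²)/(P(-112) - 10017) + 1/(12116 + 9690))/(-33377 - 46203) = ((-15094 + (-24 - 62)²)/(-89 - 10017) + 1/(12116 + 9690))/(-33377 - 46203) = ((-15094 + (-86)²)/(-10106) + 1/21806)/(-79580) = ((-15094 + 7396)*(-1/10106) + 1/21806)*(-1/79580) = (-7698*(-1/10106) + 1/21806)*(-1/79580) = (3849/5053 + 1/21806)*(-1/79580) = (83936347/110185718)*(-1/79580) = -83936347/8768579438440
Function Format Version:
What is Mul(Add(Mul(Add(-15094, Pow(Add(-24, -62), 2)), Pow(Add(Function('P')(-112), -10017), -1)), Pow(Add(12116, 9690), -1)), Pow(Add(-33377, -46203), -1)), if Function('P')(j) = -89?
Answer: Rational(-83936347, 8768579438440) ≈ -9.5724e-6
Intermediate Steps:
Mul(Add(Mul(Add(-15094, Pow(Add(-24, -62), 2)), Pow(Add(Function('P')(-112), -10017), -1)), Pow(Add(12116, 9690), -1)), Pow(Add(-33377, -46203), -1)) = Mul(Add(Mul(Add(-15094, Pow(Add(-24, -62), 2)), Pow(Add(-89, -10017), -1)), Pow(Add(12116, 9690), -1)), Pow(Add(-33377, -46203), -1)) = Mul(Add(Mul(Add(-15094, Pow(-86, 2)), Pow(-10106, -1)), Pow(21806, -1)), Pow(-79580, -1)) = Mul(Add(Mul(Add(-15094, 7396), Rational(-1, 10106)), Rational(1, 21806)), Rational(-1, 79580)) = Mul(Add(Mul(-7698, Rational(-1, 10106)), Rational(1, 21806)), Rational(-1, 79580)) = Mul(Add(Rational(3849, 5053), Rational(1, 21806)), Rational(-1, 79580)) = Mul(Rational(83936347, 110185718), Rational(-1, 79580)) = Rational(-83936347, 8768579438440)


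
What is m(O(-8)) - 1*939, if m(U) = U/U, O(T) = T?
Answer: -938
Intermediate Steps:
m(U) = 1
m(O(-8)) - 1*939 = 1 - 1*939 = 1 - 939 = -938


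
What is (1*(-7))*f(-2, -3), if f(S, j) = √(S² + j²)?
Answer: -7*√13 ≈ -25.239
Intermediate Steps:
(1*(-7))*f(-2, -3) = (1*(-7))*√((-2)² + (-3)²) = -7*√(4 + 9) = -7*√13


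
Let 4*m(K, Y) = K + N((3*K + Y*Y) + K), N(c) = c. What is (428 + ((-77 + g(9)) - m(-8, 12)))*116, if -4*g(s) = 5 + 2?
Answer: 37497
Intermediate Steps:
g(s) = -7/4 (g(s) = -(5 + 2)/4 = -¼*7 = -7/4)
m(K, Y) = Y²/4 + 5*K/4 (m(K, Y) = (K + ((3*K + Y*Y) + K))/4 = (K + ((3*K + Y²) + K))/4 = (K + ((Y² + 3*K) + K))/4 = (K + (Y² + 4*K))/4 = (Y² + 5*K)/4 = Y²/4 + 5*K/4)
(428 + ((-77 + g(9)) - m(-8, 12)))*116 = (428 + ((-77 - 7/4) - ((¼)*12² + (5/4)*(-8))))*116 = (428 + (-315/4 - ((¼)*144 - 10)))*116 = (428 + (-315/4 - (36 - 10)))*116 = (428 + (-315/4 - 1*26))*116 = (428 + (-315/4 - 26))*116 = (428 - 419/4)*116 = (1293/4)*116 = 37497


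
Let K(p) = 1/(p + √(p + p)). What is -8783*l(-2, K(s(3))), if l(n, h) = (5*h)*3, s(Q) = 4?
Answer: -131745/2 + 131745*√2/4 ≈ -19294.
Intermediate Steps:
K(p) = 1/(p + √2*√p) (K(p) = 1/(p + √(2*p)) = 1/(p + √2*√p))
l(n, h) = 15*h
-8783*l(-2, K(s(3))) = -131745/(4 + √2*√4) = -131745/(4 + √2*2) = -131745/(4 + 2*√2)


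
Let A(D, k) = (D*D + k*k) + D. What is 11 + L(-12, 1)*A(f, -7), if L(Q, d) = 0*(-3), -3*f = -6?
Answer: 11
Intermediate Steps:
f = 2 (f = -1/3*(-6) = 2)
L(Q, d) = 0
A(D, k) = D + D**2 + k**2 (A(D, k) = (D**2 + k**2) + D = D + D**2 + k**2)
11 + L(-12, 1)*A(f, -7) = 11 + 0*(2 + 2**2 + (-7)**2) = 11 + 0*(2 + 4 + 49) = 11 + 0*55 = 11 + 0 = 11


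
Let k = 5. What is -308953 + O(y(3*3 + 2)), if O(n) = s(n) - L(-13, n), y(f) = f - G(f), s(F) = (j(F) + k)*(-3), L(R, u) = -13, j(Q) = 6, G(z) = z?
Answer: -308973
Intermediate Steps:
s(F) = -33 (s(F) = (6 + 5)*(-3) = 11*(-3) = -33)
y(f) = 0 (y(f) = f - f = 0)
O(n) = -20 (O(n) = -33 - 1*(-13) = -33 + 13 = -20)
-308953 + O(y(3*3 + 2)) = -308953 - 20 = -308973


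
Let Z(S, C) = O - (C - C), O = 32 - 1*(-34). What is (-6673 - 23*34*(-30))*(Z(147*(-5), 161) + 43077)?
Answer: 724241541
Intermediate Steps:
O = 66 (O = 32 + 34 = 66)
Z(S, C) = 66 (Z(S, C) = 66 - (C - C) = 66 - 1*0 = 66 + 0 = 66)
(-6673 - 23*34*(-30))*(Z(147*(-5), 161) + 43077) = (-6673 - 23*34*(-30))*(66 + 43077) = (-6673 - 782*(-30))*43143 = (-6673 + 23460)*43143 = 16787*43143 = 724241541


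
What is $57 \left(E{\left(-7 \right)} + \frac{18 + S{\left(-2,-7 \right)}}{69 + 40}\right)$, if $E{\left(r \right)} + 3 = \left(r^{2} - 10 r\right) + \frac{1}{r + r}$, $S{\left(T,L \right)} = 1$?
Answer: $\frac{10098861}{1526} \approx 6617.9$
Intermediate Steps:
$E{\left(r \right)} = -3 + r^{2} + \frac{1}{2 r} - 10 r$ ($E{\left(r \right)} = -3 + \left(\left(r^{2} - 10 r\right) + \frac{1}{r + r}\right) = -3 + \left(\left(r^{2} - 10 r\right) + \frac{1}{2 r}\right) = -3 + \left(r^{2} + \frac{1}{2 r} - 10 r\right) = -3 + r^{2} + \frac{1}{2 r} - 10 r$)
$57 \left(E{\left(-7 \right)} + \frac{18 + S{\left(-2,-7 \right)}}{69 + 40}\right) = 57 \left(\left(-3 + \left(-7\right)^{2} + \frac{1}{2 \left(-7\right)} - -70\right) + \frac{18 + 1}{69 + 40}\right) = 57 \left(\left(-3 + 49 + \frac{1}{2} \left(- \frac{1}{7}\right) + 70\right) + \frac{19}{109}\right) = 57 \left(\left(-3 + 49 - \frac{1}{14} + 70\right) + 19 \cdot \frac{1}{109}\right) = 57 \left(\frac{1623}{14} + \frac{19}{109}\right) = 57 \cdot \frac{177173}{1526} = \frac{10098861}{1526}$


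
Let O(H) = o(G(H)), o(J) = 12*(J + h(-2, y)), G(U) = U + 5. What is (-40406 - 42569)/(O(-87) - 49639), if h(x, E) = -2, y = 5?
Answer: 82975/50647 ≈ 1.6383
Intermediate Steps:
G(U) = 5 + U
o(J) = -24 + 12*J (o(J) = 12*(J - 2) = 12*(-2 + J) = -24 + 12*J)
O(H) = 36 + 12*H (O(H) = -24 + 12*(5 + H) = -24 + (60 + 12*H) = 36 + 12*H)
(-40406 - 42569)/(O(-87) - 49639) = (-40406 - 42569)/((36 + 12*(-87)) - 49639) = -82975/((36 - 1044) - 49639) = -82975/(-1008 - 49639) = -82975/(-50647) = -82975*(-1/50647) = 82975/50647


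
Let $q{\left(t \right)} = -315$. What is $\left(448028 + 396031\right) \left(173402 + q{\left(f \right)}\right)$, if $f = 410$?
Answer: $146095640133$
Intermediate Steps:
$\left(448028 + 396031\right) \left(173402 + q{\left(f \right)}\right) = \left(448028 + 396031\right) \left(173402 - 315\right) = 844059 \cdot 173087 = 146095640133$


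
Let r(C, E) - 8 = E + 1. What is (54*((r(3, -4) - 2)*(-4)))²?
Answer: 419904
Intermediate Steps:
r(C, E) = 9 + E (r(C, E) = 8 + (E + 1) = 8 + (1 + E) = 9 + E)
(54*((r(3, -4) - 2)*(-4)))² = (54*(((9 - 4) - 2)*(-4)))² = (54*((5 - 2)*(-4)))² = (54*(3*(-4)))² = (54*(-12))² = (-648)² = 419904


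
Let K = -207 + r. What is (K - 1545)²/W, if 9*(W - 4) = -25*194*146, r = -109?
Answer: -31169889/708064 ≈ -44.021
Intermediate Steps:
W = -708064/9 (W = 4 + (-25*194*146)/9 = 4 + (-4850*146)/9 = 4 + (⅑)*(-708100) = 4 - 708100/9 = -708064/9 ≈ -78674.)
K = -316 (K = -207 - 109 = -316)
(K - 1545)²/W = (-316 - 1545)²/(-708064/9) = (-1861)²*(-9/708064) = 3463321*(-9/708064) = -31169889/708064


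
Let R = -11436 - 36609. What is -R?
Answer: 48045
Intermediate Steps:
R = -48045
-R = -1*(-48045) = 48045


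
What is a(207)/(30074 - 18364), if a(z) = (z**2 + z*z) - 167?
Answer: 85531/11710 ≈ 7.3041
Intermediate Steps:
a(z) = -167 + 2*z**2 (a(z) = (z**2 + z**2) - 167 = 2*z**2 - 167 = -167 + 2*z**2)
a(207)/(30074 - 18364) = (-167 + 2*207**2)/(30074 - 18364) = (-167 + 2*42849)/11710 = (-167 + 85698)*(1/11710) = 85531*(1/11710) = 85531/11710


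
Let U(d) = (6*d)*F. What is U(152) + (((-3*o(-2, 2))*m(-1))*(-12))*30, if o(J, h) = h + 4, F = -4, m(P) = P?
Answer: -10128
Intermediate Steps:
o(J, h) = 4 + h
U(d) = -24*d (U(d) = (6*d)*(-4) = -24*d)
U(152) + (((-3*o(-2, 2))*m(-1))*(-12))*30 = -24*152 + ((-3*(4 + 2)*(-1))*(-12))*30 = -3648 + ((-3*6*(-1))*(-12))*30 = -3648 + (-18*(-1)*(-12))*30 = -3648 + (18*(-12))*30 = -3648 - 216*30 = -3648 - 6480 = -10128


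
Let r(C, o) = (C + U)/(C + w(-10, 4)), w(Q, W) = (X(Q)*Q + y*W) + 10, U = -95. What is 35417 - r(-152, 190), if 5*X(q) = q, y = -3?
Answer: 4745631/134 ≈ 35415.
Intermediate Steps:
X(q) = q/5
w(Q, W) = 10 - 3*W + Q²/5 (w(Q, W) = ((Q/5)*Q - 3*W) + 10 = (Q²/5 - 3*W) + 10 = (-3*W + Q²/5) + 10 = 10 - 3*W + Q²/5)
r(C, o) = (-95 + C)/(18 + C) (r(C, o) = (C - 95)/(C + (10 - 3*4 + (⅕)*(-10)²)) = (-95 + C)/(C + (10 - 12 + (⅕)*100)) = (-95 + C)/(C + (10 - 12 + 20)) = (-95 + C)/(C + 18) = (-95 + C)/(18 + C))
35417 - r(-152, 190) = 35417 - (-95 - 152)/(18 - 152) = 35417 - (-247)/(-134) = 35417 - (-1)*(-247)/134 = 35417 - 1*247/134 = 35417 - 247/134 = 4745631/134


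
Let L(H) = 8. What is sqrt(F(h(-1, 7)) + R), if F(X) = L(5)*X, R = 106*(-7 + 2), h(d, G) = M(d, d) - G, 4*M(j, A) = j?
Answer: 14*I*sqrt(3) ≈ 24.249*I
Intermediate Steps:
M(j, A) = j/4
h(d, G) = -G + d/4 (h(d, G) = d/4 - G = -G + d/4)
R = -530 (R = 106*(-5) = -530)
F(X) = 8*X
sqrt(F(h(-1, 7)) + R) = sqrt(8*(-1*7 + (1/4)*(-1)) - 530) = sqrt(8*(-7 - 1/4) - 530) = sqrt(8*(-29/4) - 530) = sqrt(-58 - 530) = sqrt(-588) = 14*I*sqrt(3)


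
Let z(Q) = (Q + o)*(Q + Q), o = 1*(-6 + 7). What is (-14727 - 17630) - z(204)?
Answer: -115997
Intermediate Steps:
o = 1 (o = 1*1 = 1)
z(Q) = 2*Q*(1 + Q) (z(Q) = (Q + 1)*(Q + Q) = (1 + Q)*(2*Q) = 2*Q*(1 + Q))
(-14727 - 17630) - z(204) = (-14727 - 17630) - 2*204*(1 + 204) = -32357 - 2*204*205 = -32357 - 1*83640 = -32357 - 83640 = -115997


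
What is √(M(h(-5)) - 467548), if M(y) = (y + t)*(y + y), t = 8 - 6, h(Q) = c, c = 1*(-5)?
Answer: I*√467518 ≈ 683.75*I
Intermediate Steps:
c = -5
h(Q) = -5
t = 2
M(y) = 2*y*(2 + y) (M(y) = (y + 2)*(y + y) = (2 + y)*(2*y) = 2*y*(2 + y))
√(M(h(-5)) - 467548) = √(2*(-5)*(2 - 5) - 467548) = √(2*(-5)*(-3) - 467548) = √(30 - 467548) = √(-467518) = I*√467518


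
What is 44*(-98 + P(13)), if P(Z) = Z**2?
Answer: 3124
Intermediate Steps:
44*(-98 + P(13)) = 44*(-98 + 13**2) = 44*(-98 + 169) = 44*71 = 3124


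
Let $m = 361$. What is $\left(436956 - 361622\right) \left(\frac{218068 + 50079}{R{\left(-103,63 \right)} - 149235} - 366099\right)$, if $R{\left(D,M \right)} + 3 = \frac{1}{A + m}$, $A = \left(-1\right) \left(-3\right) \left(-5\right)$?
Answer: $- \frac{203446007919911830}{7376621} \approx -2.758 \cdot 10^{10}$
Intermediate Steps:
$A = -15$ ($A = 3 \left(-5\right) = -15$)
$R{\left(D,M \right)} = - \frac{1037}{346}$ ($R{\left(D,M \right)} = -3 + \frac{1}{-15 + 361} = -3 + \frac{1}{346} = - \frac{1037}{346}$)
$\left(436956 - 361622\right) \left(\frac{218068 + 50079}{R{\left(-103,63 \right)} - 149235} - 366099\right) = \left(436956 - 361622\right) \left(\frac{218068 + 50079}{- \frac{1037}{346} - 149235} - 366099\right) = 75334 \left(\frac{268147}{- \frac{51636347}{346}} - 366099\right) = 75334 \left(268147 \left(- \frac{346}{51636347}\right) - 366099\right) = 75334 \left(- \frac{92778862}{51636347} - 366099\right) = 75334 \left(- \frac{18904107779215}{51636347}\right) = - \frac{203446007919911830}{7376621}$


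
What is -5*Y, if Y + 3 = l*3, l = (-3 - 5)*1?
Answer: 135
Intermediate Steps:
l = -8 (l = -8*1 = -8)
Y = -27 (Y = -3 - 8*3 = -3 - 24 = -27)
-5*Y = -5*(-27) = 135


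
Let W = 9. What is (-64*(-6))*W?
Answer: 3456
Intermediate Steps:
(-64*(-6))*W = -64*(-6)*9 = -16*(-24)*9 = 384*9 = 3456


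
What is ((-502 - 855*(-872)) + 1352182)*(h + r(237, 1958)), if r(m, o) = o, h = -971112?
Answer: -2032548534960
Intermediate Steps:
((-502 - 855*(-872)) + 1352182)*(h + r(237, 1958)) = ((-502 - 855*(-872)) + 1352182)*(-971112 + 1958) = ((-502 + 745560) + 1352182)*(-969154) = (745058 + 1352182)*(-969154) = 2097240*(-969154) = -2032548534960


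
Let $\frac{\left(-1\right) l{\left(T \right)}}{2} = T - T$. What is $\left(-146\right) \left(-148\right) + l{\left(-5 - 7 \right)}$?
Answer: $21608$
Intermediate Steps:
$l{\left(T \right)} = 0$ ($l{\left(T \right)} = - 2 \left(T - T\right) = \left(-2\right) 0 = 0$)
$\left(-146\right) \left(-148\right) + l{\left(-5 - 7 \right)} = \left(-146\right) \left(-148\right) + 0 = 21608 + 0 = 21608$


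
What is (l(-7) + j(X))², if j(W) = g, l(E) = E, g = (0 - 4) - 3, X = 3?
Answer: 196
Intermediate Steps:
g = -7 (g = -4 - 3 = -7)
j(W) = -7
(l(-7) + j(X))² = (-7 - 7)² = (-14)² = 196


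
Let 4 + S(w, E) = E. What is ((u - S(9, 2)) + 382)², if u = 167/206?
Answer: 6283891441/42436 ≈ 1.4808e+5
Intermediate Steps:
S(w, E) = -4 + E
u = 167/206 (u = 167*(1/206) = 167/206 ≈ 0.81068)
((u - S(9, 2)) + 382)² = ((167/206 - (-4 + 2)) + 382)² = ((167/206 - 1*(-2)) + 382)² = ((167/206 + 2) + 382)² = (579/206 + 382)² = (79271/206)² = 6283891441/42436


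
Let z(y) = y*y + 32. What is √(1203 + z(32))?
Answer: 3*√251 ≈ 47.529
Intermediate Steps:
z(y) = 32 + y² (z(y) = y² + 32 = 32 + y²)
√(1203 + z(32)) = √(1203 + (32 + 32²)) = √(1203 + (32 + 1024)) = √(1203 + 1056) = √2259 = 3*√251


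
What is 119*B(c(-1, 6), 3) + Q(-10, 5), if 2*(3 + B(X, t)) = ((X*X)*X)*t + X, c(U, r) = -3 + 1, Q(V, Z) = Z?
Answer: -1899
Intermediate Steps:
c(U, r) = -2
B(X, t) = -3 + X/2 + t*X**3/2 (B(X, t) = -3 + (((X*X)*X)*t + X)/2 = -3 + ((X**2*X)*t + X)/2 = -3 + (X**3*t + X)/2 = -3 + (t*X**3 + X)/2 = -3 + (X + t*X**3)/2 = -3 + (X/2 + t*X**3/2) = -3 + X/2 + t*X**3/2)
119*B(c(-1, 6), 3) + Q(-10, 5) = 119*(-3 + (1/2)*(-2) + (1/2)*3*(-2)**3) + 5 = 119*(-3 - 1 + (1/2)*3*(-8)) + 5 = 119*(-3 - 1 - 12) + 5 = 119*(-16) + 5 = -1904 + 5 = -1899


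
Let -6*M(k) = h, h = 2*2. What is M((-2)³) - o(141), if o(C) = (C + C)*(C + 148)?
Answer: -244496/3 ≈ -81499.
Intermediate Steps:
o(C) = 2*C*(148 + C) (o(C) = (2*C)*(148 + C) = 2*C*(148 + C))
h = 4
M(k) = -⅔ (M(k) = -⅙*4 = -⅔)
M((-2)³) - o(141) = -⅔ - 2*141*(148 + 141) = -⅔ - 2*141*289 = -⅔ - 1*81498 = -⅔ - 81498 = -244496/3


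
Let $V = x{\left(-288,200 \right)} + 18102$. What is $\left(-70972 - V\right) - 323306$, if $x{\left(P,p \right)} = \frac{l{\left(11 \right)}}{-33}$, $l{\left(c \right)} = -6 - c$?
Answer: $- \frac{13608557}{33} \approx -4.1238 \cdot 10^{5}$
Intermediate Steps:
$x{\left(P,p \right)} = \frac{17}{33}$ ($x{\left(P,p \right)} = \frac{-6 - 11}{-33} = \left(-6 - 11\right) \left(- \frac{1}{33}\right) = \left(-17\right) \left(- \frac{1}{33}\right) = \frac{17}{33}$)
$V = \frac{597383}{33}$ ($V = \frac{17}{33} + 18102 = \frac{597383}{33} \approx 18103.0$)
$\left(-70972 - V\right) - 323306 = \left(-70972 - \frac{597383}{33}\right) - 323306 = - \frac{2939459}{33} - 323306 = - \frac{13608557}{33}$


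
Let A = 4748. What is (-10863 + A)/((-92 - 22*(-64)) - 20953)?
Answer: 6115/19637 ≈ 0.31140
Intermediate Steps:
(-10863 + A)/((-92 - 22*(-64)) - 20953) = (-10863 + 4748)/((-92 - 22*(-64)) - 20953) = -6115/((-92 + 1408) - 20953) = -6115/(1316 - 20953) = -6115/(-19637) = -6115*(-1/19637) = 6115/19637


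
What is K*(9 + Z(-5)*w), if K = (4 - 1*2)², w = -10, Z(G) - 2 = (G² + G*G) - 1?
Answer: -2004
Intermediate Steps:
Z(G) = 1 + 2*G² (Z(G) = 2 + ((G² + G*G) - 1) = 2 + ((G² + G²) - 1) = 2 + (2*G² - 1) = 2 + (-1 + 2*G²) = 1 + 2*G²)
K = 4 (K = (4 - 2)² = 2² = 4)
K*(9 + Z(-5)*w) = 4*(9 + (1 + 2*(-5)²)*(-10)) = 4*(9 + (1 + 2*25)*(-10)) = 4*(9 + (1 + 50)*(-10)) = 4*(9 + 51*(-10)) = 4*(9 - 510) = 4*(-501) = -2004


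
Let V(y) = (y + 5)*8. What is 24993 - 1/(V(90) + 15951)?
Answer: 417658022/16711 ≈ 24993.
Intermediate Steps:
V(y) = 40 + 8*y (V(y) = (5 + y)*8 = 40 + 8*y)
24993 - 1/(V(90) + 15951) = 24993 - 1/((40 + 8*90) + 15951) = 24993 - 1/((40 + 720) + 15951) = 24993 - 1/(760 + 15951) = 24993 - 1/16711 = 417658022/16711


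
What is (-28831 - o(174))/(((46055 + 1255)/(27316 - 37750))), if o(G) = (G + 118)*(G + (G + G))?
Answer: 63040489/1577 ≈ 39975.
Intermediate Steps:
o(G) = 3*G*(118 + G) (o(G) = (118 + G)*(G + 2*G) = (118 + G)*(3*G) = 3*G*(118 + G))
(-28831 - o(174))/(((46055 + 1255)/(27316 - 37750))) = (-28831 - 3*174*(118 + 174))/(((46055 + 1255)/(27316 - 37750))) = (-28831 - 3*174*292)/((47310/(-10434))) = (-28831 - 1*152424)/((47310*(-1/10434))) = (-28831 - 152424)/(-7885/1739) = -181255*(-1739/7885) = 63040489/1577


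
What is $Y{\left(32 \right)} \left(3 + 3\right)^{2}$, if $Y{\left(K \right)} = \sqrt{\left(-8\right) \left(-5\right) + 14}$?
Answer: $108 \sqrt{6} \approx 264.54$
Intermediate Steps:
$Y{\left(K \right)} = 3 \sqrt{6}$ ($Y{\left(K \right)} = \sqrt{40 + 14} = \sqrt{54} = 3 \sqrt{6}$)
$Y{\left(32 \right)} \left(3 + 3\right)^{2} = 3 \sqrt{6} \left(3 + 3\right)^{2} = 3 \sqrt{6} \cdot 6^{2} = 3 \sqrt{6} \cdot 36 = 108 \sqrt{6}$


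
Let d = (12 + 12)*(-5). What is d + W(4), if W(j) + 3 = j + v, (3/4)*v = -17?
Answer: -425/3 ≈ -141.67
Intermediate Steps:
v = -68/3 (v = (4/3)*(-17) = -68/3 ≈ -22.667)
d = -120 (d = 24*(-5) = -120)
W(j) = -77/3 + j (W(j) = -3 + (j - 68/3) = -3 + (-68/3 + j) = -77/3 + j)
d + W(4) = -120 + (-77/3 + 4) = -120 - 65/3 = -425/3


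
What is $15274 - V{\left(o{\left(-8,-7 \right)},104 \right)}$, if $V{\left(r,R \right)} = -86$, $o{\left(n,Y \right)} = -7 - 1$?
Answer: $15360$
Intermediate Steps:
$o{\left(n,Y \right)} = -8$ ($o{\left(n,Y \right)} = -7 - 1 = -8$)
$15274 - V{\left(o{\left(-8,-7 \right)},104 \right)} = 15274 - -86 = 15274 + 86 = 15360$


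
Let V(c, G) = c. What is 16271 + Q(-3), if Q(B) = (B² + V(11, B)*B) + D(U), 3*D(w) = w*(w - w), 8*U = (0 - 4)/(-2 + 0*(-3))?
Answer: 16247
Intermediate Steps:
U = ¼ (U = ((0 - 4)/(-2 + 0*(-3)))/8 = (-4/(-2 + 0))/8 = (-4/(-2))/8 = (-4*(-½))/8 = (⅛)*2 = ¼ ≈ 0.25000)
D(w) = 0 (D(w) = (w*(w - w))/3 = (w*0)/3 = (⅓)*0 = 0)
Q(B) = B² + 11*B (Q(B) = (B² + 11*B) + 0 = B² + 11*B)
16271 + Q(-3) = 16271 - 3*(11 - 3) = 16271 - 3*8 = 16271 - 24 = 16247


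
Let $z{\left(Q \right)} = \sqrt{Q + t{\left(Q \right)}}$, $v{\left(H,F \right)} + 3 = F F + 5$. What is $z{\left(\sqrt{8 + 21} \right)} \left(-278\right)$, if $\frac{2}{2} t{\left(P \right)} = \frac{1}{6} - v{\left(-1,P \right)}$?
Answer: $- \frac{139 i \sqrt{1110 - 36 \sqrt{29}}}{3} \approx - 1402.4 i$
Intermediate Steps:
$v{\left(H,F \right)} = 2 + F^{2}$ ($v{\left(H,F \right)} = -3 + \left(F F + 5\right) = -3 + \left(F^{2} + 5\right) = -3 + \left(5 + F^{2}\right) = 2 + F^{2}$)
$t{\left(P \right)} = - \frac{11}{6} - P^{2}$ ($t{\left(P \right)} = \frac{1}{6} - \left(2 + P^{2}\right) = - \frac{11}{6} - P^{2}$)
$z{\left(Q \right)} = \sqrt{- \frac{11}{6} + Q - Q^{2}}$ ($z{\left(Q \right)} = \sqrt{Q - \left(\frac{11}{6} + Q^{2}\right)} = \sqrt{- \frac{11}{6} + Q - Q^{2}}$)
$z{\left(\sqrt{8 + 21} \right)} \left(-278\right) = \frac{\sqrt{-66 - 36 \left(\sqrt{8 + 21}\right)^{2} + 36 \sqrt{8 + 21}}}{6} \left(-278\right) = \frac{\sqrt{-66 - 36 \left(\sqrt{29}\right)^{2} + 36 \sqrt{29}}}{6} \left(-278\right) = \frac{\sqrt{-66 - 1044 + 36 \sqrt{29}}}{6} \left(-278\right) = \frac{\sqrt{-1110 + 36 \sqrt{29}}}{6} \left(-278\right) = - \frac{139 \sqrt{-1110 + 36 \sqrt{29}}}{3}$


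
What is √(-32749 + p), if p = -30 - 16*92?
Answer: 7*I*√699 ≈ 185.07*I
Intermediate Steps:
p = -1502 (p = -30 - 1472 = -1502)
√(-32749 + p) = √(-32749 - 1502) = √(-34251) = 7*I*√699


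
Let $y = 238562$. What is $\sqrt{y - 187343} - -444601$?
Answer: $444601 + 3 \sqrt{5691} \approx 4.4483 \cdot 10^{5}$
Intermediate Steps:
$\sqrt{y - 187343} - -444601 = \sqrt{238562 - 187343} - -444601 = \sqrt{51219} + 444601 = 3 \sqrt{5691} + 444601 = 444601 + 3 \sqrt{5691}$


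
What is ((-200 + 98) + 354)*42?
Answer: 10584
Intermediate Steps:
((-200 + 98) + 354)*42 = (-102 + 354)*42 = 252*42 = 10584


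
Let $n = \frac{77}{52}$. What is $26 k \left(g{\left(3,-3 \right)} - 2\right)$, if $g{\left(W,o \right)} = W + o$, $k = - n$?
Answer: $77$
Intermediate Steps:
$n = \frac{77}{52}$ ($n = 77 \cdot \frac{1}{52} = \frac{77}{52} \approx 1.4808$)
$k = - \frac{77}{52}$ ($k = \left(-1\right) \frac{77}{52} = - \frac{77}{52} \approx -1.4808$)
$26 k \left(g{\left(3,-3 \right)} - 2\right) = 26 \left(- \frac{77}{52}\right) \left(\left(3 - 3\right) - 2\right) = - \frac{77 \left(0 - 2\right)}{2} = \left(- \frac{77}{2}\right) \left(-2\right) = 77$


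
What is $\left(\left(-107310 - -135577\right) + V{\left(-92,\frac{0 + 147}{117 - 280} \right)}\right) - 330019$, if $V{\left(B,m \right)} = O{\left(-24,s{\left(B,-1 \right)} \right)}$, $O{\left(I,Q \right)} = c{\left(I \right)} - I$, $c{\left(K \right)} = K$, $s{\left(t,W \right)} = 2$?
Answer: $-301752$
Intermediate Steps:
$O{\left(I,Q \right)} = 0$ ($O{\left(I,Q \right)} = I - I = 0$)
$V{\left(B,m \right)} = 0$
$\left(\left(-107310 - -135577\right) + V{\left(-92,\frac{0 + 147}{117 - 280} \right)}\right) - 330019 = \left(\left(-107310 - -135577\right) + 0\right) - 330019 = \left(\left(-107310 + 135577\right) + 0\right) - 330019 = \left(28267 + 0\right) - 330019 = 28267 - 330019 = -301752$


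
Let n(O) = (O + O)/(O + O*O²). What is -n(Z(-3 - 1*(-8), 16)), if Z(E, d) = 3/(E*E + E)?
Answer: -200/101 ≈ -1.9802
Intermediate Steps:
Z(E, d) = 3/(E + E²) (Z(E, d) = 3/(E² + E) = 3/(E + E²))
n(O) = 2*O/(O + O³) (n(O) = (2*O)/(O + O³) = 2*O/(O + O³))
-n(Z(-3 - 1*(-8), 16)) = -2/(1 + (3/((-3 - 1*(-8))*(1 + (-3 - 1*(-8)))))²) = -2/(1 + (3/((-3 + 8)*(1 + (-3 + 8))))²) = -2/(1 + (3/(5*(1 + 5)))²) = -2/(1 + (3*(⅕)/6)²) = -2/(1 + (3*(⅕)*(⅙))²) = -2/(1 + (⅒)²) = -2/(1 + 1/100) = -2/101/100 = -2*100/101 = -1*200/101 = -200/101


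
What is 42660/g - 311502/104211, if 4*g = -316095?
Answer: -2583261994/732012801 ≈ -3.5290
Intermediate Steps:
g = -316095/4 (g = (1/4)*(-316095) = -316095/4 ≈ -79024.)
42660/g - 311502/104211 = 42660/(-316095/4) - 311502/104211 = 42660*(-4/316095) - 311502*1/104211 = -11376/21073 - 103834/34737 = -2583261994/732012801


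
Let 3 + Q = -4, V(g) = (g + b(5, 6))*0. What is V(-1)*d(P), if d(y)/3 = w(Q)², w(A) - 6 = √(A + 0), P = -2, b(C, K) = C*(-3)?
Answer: 0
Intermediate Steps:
b(C, K) = -3*C
V(g) = 0 (V(g) = (g - 3*5)*0 = (g - 15)*0 = (-15 + g)*0 = 0)
Q = -7 (Q = -3 - 4 = -7)
w(A) = 6 + √A (w(A) = 6 + √(A + 0) = 6 + √A)
d(y) = 3*(6 + I*√7)² (d(y) = 3*(6 + √(-7))² = 3*(6 + I*√7)²)
V(-1)*d(P) = 0*(87 + 36*I*√7) = 0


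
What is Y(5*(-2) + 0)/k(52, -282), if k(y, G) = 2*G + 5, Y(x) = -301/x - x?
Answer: -401/5590 ≈ -0.071735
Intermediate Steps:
Y(x) = -x - 301/x
k(y, G) = 5 + 2*G
Y(5*(-2) + 0)/k(52, -282) = (-(5*(-2) + 0) - 301/(5*(-2) + 0))/(5 + 2*(-282)) = (-(-10 + 0) - 301/(-10 + 0))/(5 - 564) = (-1*(-10) - 301/(-10))/(-559) = (10 - 301*(-1/10))*(-1/559) = (10 + 301/10)*(-1/559) = (401/10)*(-1/559) = -401/5590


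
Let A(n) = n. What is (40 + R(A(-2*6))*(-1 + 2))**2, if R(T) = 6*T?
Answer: 1024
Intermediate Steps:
(40 + R(A(-2*6))*(-1 + 2))**2 = (40 + (6*(-2*6))*(-1 + 2))**2 = (40 + (6*(-12))*1)**2 = (40 - 72*1)**2 = (40 - 72)**2 = (-32)**2 = 1024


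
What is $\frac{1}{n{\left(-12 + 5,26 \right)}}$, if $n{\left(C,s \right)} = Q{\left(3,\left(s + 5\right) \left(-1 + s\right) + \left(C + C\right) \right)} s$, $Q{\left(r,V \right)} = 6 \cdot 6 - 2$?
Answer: $\frac{1}{884} \approx 0.0011312$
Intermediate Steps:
$Q{\left(r,V \right)} = 34$ ($Q{\left(r,V \right)} = 36 - 2 = 34$)
$n{\left(C,s \right)} = 34 s$
$\frac{1}{n{\left(-12 + 5,26 \right)}} = \frac{1}{34 \cdot 26} = \frac{1}{884}$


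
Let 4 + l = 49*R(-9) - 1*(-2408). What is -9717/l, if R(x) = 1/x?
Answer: -87453/21587 ≈ -4.0512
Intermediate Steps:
R(x) = 1/x
l = 21587/9 (l = -4 + (49/(-9) - 1*(-2408)) = -4 + (49*(-1/9) + 2408) = -4 + (-49/9 + 2408) = -4 + 21623/9 = 21587/9 ≈ 2398.6)
-9717/l = -9717/21587/9 = -9717*9/21587 = -87453/21587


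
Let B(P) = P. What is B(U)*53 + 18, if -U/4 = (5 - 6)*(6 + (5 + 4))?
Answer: 3198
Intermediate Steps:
U = 60 (U = -4*(5 - 6)*(6 + (5 + 4)) = -(-4)*(6 + 9) = -(-4)*15 = -4*(-15) = 60)
B(U)*53 + 18 = 60*53 + 18 = 3180 + 18 = 3198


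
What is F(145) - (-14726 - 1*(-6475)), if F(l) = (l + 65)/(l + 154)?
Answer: 2467259/299 ≈ 8251.7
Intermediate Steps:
F(l) = (65 + l)/(154 + l)
F(145) - (-14726 - 1*(-6475)) = (65 + 145)/(154 + 145) - (-14726 - 1*(-6475)) = 210/299 - (-14726 + 6475) = (1/299)*210 - 1*(-8251) = 210/299 + 8251 = 2467259/299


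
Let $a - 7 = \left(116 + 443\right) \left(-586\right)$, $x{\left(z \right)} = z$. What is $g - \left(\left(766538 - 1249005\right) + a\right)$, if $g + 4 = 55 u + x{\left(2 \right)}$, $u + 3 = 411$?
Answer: $832472$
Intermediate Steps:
$u = 408$ ($u = -3 + 411 = 408$)
$a = -327567$ ($a = 7 + \left(116 + 443\right) \left(-586\right) = 7 + 559 \left(-586\right) = 7 - 327574 = -327567$)
$g = 22438$ ($g = -4 + \left(55 \cdot 408 + 2\right) = -4 + \left(22440 + 2\right) = -4 + 22442 = 22438$)
$g - \left(\left(766538 - 1249005\right) + a\right) = 22438 - \left(\left(766538 - 1249005\right) - 327567\right) = 22438 - \left(-482467 - 327567\right) = 22438 - -810034 = 22438 + 810034 = 832472$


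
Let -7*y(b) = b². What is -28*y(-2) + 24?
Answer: 40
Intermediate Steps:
y(b) = -b²/7
-28*y(-2) + 24 = -(-4)*(-2)² + 24 = -(-4)*4 + 24 = -28*(-4/7) + 24 = 16 + 24 = 40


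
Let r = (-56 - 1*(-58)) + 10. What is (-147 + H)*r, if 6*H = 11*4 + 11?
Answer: -1654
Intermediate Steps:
H = 55/6 (H = (11*4 + 11)/6 = (44 + 11)/6 = (⅙)*55 = 55/6 ≈ 9.1667)
r = 12 (r = (-56 + 58) + 10 = 2 + 10 = 12)
(-147 + H)*r = (-147 + 55/6)*12 = -827/6*12 = -1654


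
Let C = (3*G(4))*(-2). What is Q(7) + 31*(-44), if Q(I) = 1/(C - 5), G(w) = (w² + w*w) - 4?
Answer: -235973/173 ≈ -1364.0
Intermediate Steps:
G(w) = -4 + 2*w² (G(w) = (w² + w²) - 4 = 2*w² - 4 = -4 + 2*w²)
C = -168 (C = (3*(-4 + 2*4²))*(-2) = (3*(-4 + 2*16))*(-2) = (3*(-4 + 32))*(-2) = (3*28)*(-2) = 84*(-2) = -168)
Q(I) = -1/173 (Q(I) = 1/(-168 - 5) = 1/(-173) = -1/173)
Q(7) + 31*(-44) = -1/173 + 31*(-44) = -1/173 - 1364 = -235973/173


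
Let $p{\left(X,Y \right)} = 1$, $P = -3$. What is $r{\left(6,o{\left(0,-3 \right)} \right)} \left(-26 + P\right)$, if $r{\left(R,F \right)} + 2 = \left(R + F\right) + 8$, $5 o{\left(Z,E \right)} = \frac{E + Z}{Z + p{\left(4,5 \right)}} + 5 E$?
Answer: $- \frac{1218}{5} \approx -243.6$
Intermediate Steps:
$o{\left(Z,E \right)} = E + \frac{E + Z}{5 \left(1 + Z\right)}$ ($o{\left(Z,E \right)} = \frac{\frac{E + Z}{Z + 1} + 5 E}{5} = \frac{\frac{E + Z}{1 + Z} + 5 E}{5} = \frac{5 E + \frac{E + Z}{1 + Z}}{5} = E + \frac{E + Z}{5 \left(1 + Z\right)}$)
$r{\left(R,F \right)} = 6 + F + R$ ($r{\left(R,F \right)} = -2 + \left(\left(R + F\right) + 8\right) = -2 + \left(\left(F + R\right) + 8\right) = -2 + \left(8 + F + R\right) = 6 + F + R$)
$r{\left(6,o{\left(0,-3 \right)} \right)} \left(-26 + P\right) = \left(6 + \frac{0 + 6 \left(-3\right) + 5 \left(-3\right) 0}{5 \left(1 + 0\right)} + 6\right) \left(-26 - 3\right) = \left(6 + \frac{0 - 18 + 0}{5 \cdot 1} + 6\right) \left(-29\right) = \left(6 + \frac{1}{5} \cdot 1 \left(-18\right) + 6\right) \left(-29\right) = \left(6 - \frac{18}{5} + 6\right) \left(-29\right) = \frac{42}{5} \left(-29\right) = - \frac{1218}{5}$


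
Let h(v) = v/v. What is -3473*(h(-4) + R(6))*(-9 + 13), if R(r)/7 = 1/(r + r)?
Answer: -65987/3 ≈ -21996.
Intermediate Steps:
h(v) = 1
R(r) = 7/(2*r) (R(r) = 7/(r + r) = 7/((2*r)) = 7*(1/(2*r)) = 7/(2*r))
-3473*(h(-4) + R(6))*(-9 + 13) = -3473*(1 + (7/2)/6)*(-9 + 13) = -3473*(1 + (7/2)*(⅙))*4 = -3473*(1 + 7/12)*4 = -65987*4/12 = -3473*19/3 = -65987/3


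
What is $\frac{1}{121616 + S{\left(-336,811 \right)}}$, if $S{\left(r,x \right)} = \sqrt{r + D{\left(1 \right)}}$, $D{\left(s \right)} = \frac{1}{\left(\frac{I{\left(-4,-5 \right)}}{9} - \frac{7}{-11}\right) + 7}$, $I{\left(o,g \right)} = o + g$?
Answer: $\frac{8877968}{1079702980805} - \frac{i \sqrt{1789741}}{1079702980805} \approx 8.2226 \cdot 10^{-6} - 1.2391 \cdot 10^{-9} i$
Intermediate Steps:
$I{\left(o,g \right)} = g + o$
$D{\left(s \right)} = \frac{11}{73}$ ($D{\left(s \right)} = \frac{1}{\left(\frac{-5 - 4}{9} - \frac{7}{-11}\right) + 7} = \frac{1}{\left(\left(-9\right) \frac{1}{9} - - \frac{7}{11}\right) + 7} = \frac{1}{\left(-1 + \frac{7}{11}\right) + 7} = \frac{1}{- \frac{4}{11} + 7} = \frac{1}{\frac{73}{11}} = \frac{11}{73}$)
$S{\left(r,x \right)} = \sqrt{\frac{11}{73} + r}$ ($S{\left(r,x \right)} = \sqrt{r + \frac{11}{73}} = \sqrt{\frac{11}{73} + r}$)
$\frac{1}{121616 + S{\left(-336,811 \right)}} = \frac{1}{121616 + \frac{\sqrt{803 + 5329 \left(-336\right)}}{73}} = \frac{1}{121616 + \frac{\sqrt{803 - 1790544}}{73}} = \frac{1}{121616 + \frac{\sqrt{-1789741}}{73}} = \frac{1}{121616 + \frac{i \sqrt{1789741}}{73}}$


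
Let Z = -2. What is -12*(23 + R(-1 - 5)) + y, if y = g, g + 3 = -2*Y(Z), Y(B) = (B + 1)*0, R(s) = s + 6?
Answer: -279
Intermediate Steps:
R(s) = 6 + s
Y(B) = 0 (Y(B) = (1 + B)*0 = 0)
g = -3 (g = -3 - 2*0 = -3 + 0 = -3)
y = -3
-12*(23 + R(-1 - 5)) + y = -12*(23 + (6 + (-1 - 5))) - 3 = -12*(23 + (6 - 6)) - 3 = -12*(23 + 0) - 3 = -12*23 - 3 = -276 - 3 = -279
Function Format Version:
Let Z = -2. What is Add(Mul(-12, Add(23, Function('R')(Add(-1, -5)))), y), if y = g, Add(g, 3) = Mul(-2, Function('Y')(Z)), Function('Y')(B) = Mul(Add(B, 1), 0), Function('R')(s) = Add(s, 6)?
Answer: -279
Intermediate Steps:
Function('R')(s) = Add(6, s)
Function('Y')(B) = 0 (Function('Y')(B) = Mul(Add(1, B), 0) = 0)
g = -3 (g = Add(-3, Mul(-2, 0)) = Add(-3, 0) = -3)
y = -3
Add(Mul(-12, Add(23, Function('R')(Add(-1, -5)))), y) = Add(Mul(-12, Add(23, Add(6, Add(-1, -5)))), -3) = Add(Mul(-12, Add(23, Add(6, -6))), -3) = Add(Mul(-12, Add(23, 0)), -3) = Add(Mul(-12, 23), -3) = Add(-276, -3) = -279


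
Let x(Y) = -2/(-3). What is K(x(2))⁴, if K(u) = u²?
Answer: 256/6561 ≈ 0.039018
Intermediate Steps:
x(Y) = ⅔ (x(Y) = -2*(-⅓) = ⅔)
K(x(2))⁴ = ((⅔)²)⁴ = (4/9)⁴ = 256/6561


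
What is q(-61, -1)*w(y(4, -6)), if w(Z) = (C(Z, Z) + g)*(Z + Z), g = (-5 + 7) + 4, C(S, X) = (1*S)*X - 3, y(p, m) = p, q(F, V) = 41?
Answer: 6232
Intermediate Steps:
C(S, X) = -3 + S*X (C(S, X) = S*X - 3 = -3 + S*X)
g = 6 (g = 2 + 4 = 6)
w(Z) = 2*Z*(3 + Z²) (w(Z) = ((-3 + Z*Z) + 6)*(Z + Z) = ((-3 + Z²) + 6)*(2*Z) = (3 + Z²)*(2*Z) = 2*Z*(3 + Z²))
q(-61, -1)*w(y(4, -6)) = 41*(2*4*(3 + 4²)) = 41*(2*4*(3 + 16)) = 41*(2*4*19) = 41*152 = 6232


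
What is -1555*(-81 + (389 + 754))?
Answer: -1651410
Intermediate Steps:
-1555*(-81 + (389 + 754)) = -1555*(-81 + 1143) = -1555*1062 = -1651410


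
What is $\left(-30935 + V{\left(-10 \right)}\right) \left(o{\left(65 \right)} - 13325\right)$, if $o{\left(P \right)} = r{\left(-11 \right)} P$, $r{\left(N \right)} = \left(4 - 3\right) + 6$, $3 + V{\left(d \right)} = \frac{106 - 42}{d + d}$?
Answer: $398213244$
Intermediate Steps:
$V{\left(d \right)} = -3 + \frac{32}{d}$ ($V{\left(d \right)} = -3 + \frac{106 - 42}{d + d} = -3 + \frac{64}{2 d} = -3 + 64 \frac{1}{2 d} = -3 + \frac{32}{d}$)
$r{\left(N \right)} = 7$ ($r{\left(N \right)} = 1 + 6 = 7$)
$o{\left(P \right)} = 7 P$
$\left(-30935 + V{\left(-10 \right)}\right) \left(o{\left(65 \right)} - 13325\right) = \left(-30935 + \left(-3 + \frac{32}{-10}\right)\right) \left(7 \cdot 65 - 13325\right) = \left(-30935 + \left(-3 + 32 \left(- \frac{1}{10}\right)\right)\right) \left(455 - 13325\right) = \left(-30935 - \frac{31}{5}\right) \left(-12870\right) = \left(- \frac{154706}{5}\right) \left(-12870\right) = 398213244$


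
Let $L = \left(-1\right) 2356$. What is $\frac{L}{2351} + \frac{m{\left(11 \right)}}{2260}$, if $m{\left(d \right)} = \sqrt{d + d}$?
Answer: $- \frac{2356}{2351} + \frac{\sqrt{22}}{2260} \approx -1.0001$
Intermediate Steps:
$L = -2356$
$m{\left(d \right)} = \sqrt{2} \sqrt{d}$ ($m{\left(d \right)} = \sqrt{2 d} = \sqrt{2} \sqrt{d}$)
$\frac{L}{2351} + \frac{m{\left(11 \right)}}{2260} = - \frac{2356}{2351} + \frac{\sqrt{2} \sqrt{11}}{2260} = \left(-2356\right) \frac{1}{2351} + \sqrt{22} \cdot \frac{1}{2260} = - \frac{2356}{2351} + \frac{\sqrt{22}}{2260}$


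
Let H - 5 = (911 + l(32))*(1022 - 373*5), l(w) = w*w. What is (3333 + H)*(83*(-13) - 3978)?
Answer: 8232123419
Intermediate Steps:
l(w) = w²
H = -1631200 (H = 5 + (911 + 32²)*(1022 - 373*5) = 5 + (911 + 1024)*(1022 - 1865) = 5 + 1935*(-843) = 5 - 1631205 = -1631200)
(3333 + H)*(83*(-13) - 3978) = (3333 - 1631200)*(83*(-13) - 3978) = -1627867*(-1079 - 3978) = -1627867*(-5057) = 8232123419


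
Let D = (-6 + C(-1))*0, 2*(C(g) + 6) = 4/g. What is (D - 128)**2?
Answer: 16384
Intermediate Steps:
C(g) = -6 + 2/g (C(g) = -6 + (4/g)/2 = -6 + 2/g)
D = 0 (D = (-6 + (-6 + 2/(-1)))*0 = (-6 + (-6 + 2*(-1)))*0 = (-6 + (-6 - 2))*0 = (-6 - 8)*0 = -14*0 = 0)
(D - 128)**2 = (0 - 128)**2 = (-128)**2 = 16384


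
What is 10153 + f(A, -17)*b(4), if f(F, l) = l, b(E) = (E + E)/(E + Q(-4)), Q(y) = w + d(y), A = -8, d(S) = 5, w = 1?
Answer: 50697/5 ≈ 10139.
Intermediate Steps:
Q(y) = 6 (Q(y) = 1 + 5 = 6)
b(E) = 2*E/(6 + E) (b(E) = (E + E)/(E + 6) = (2*E)/(6 + E) = 2*E/(6 + E))
10153 + f(A, -17)*b(4) = 10153 - 34*4/(6 + 4) = 10153 - 34*4/10 = 10153 - 17*⅘ = 10153 - 68/5 = 50697/5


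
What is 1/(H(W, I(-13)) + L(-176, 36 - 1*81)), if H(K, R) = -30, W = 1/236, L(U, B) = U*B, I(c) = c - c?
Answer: 1/7890 ≈ 0.00012674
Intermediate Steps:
I(c) = 0
L(U, B) = B*U
W = 1/236 ≈ 0.0042373
1/(H(W, I(-13)) + L(-176, 36 - 1*81)) = 1/(-30 + (36 - 1*81)*(-176)) = 1/(-30 + (36 - 81)*(-176)) = 1/(-30 - 45*(-176)) = 1/(-30 + 7920) = 1/7890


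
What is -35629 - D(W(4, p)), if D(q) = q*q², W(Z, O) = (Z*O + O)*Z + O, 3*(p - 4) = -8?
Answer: -57581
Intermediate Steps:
p = 4/3 (p = 4 + (⅓)*(-8) = 4 - 8/3 = 4/3 ≈ 1.3333)
W(Z, O) = O + Z*(O + O*Z) (W(Z, O) = (O*Z + O)*Z + O = (O + O*Z)*Z + O = Z*(O + O*Z) + O = O + Z*(O + O*Z))
D(q) = q³
-35629 - D(W(4, p)) = -35629 - (4*(1 + 4 + 4²)/3)³ = -35629 - (4*(1 + 4 + 16)/3)³ = -35629 - ((4/3)*21)³ = -35629 - 1*28³ = -35629 - 1*21952 = -35629 - 21952 = -57581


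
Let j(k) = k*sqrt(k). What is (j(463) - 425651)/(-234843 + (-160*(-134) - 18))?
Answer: 425651/213421 - 463*sqrt(463)/213421 ≈ 1.9477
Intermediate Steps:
j(k) = k**(3/2)
(j(463) - 425651)/(-234843 + (-160*(-134) - 18)) = (463**(3/2) - 425651)/(-234843 + (-160*(-134) - 18)) = (463*sqrt(463) - 425651)/(-234843 + (21440 - 18)) = (-425651 + 463*sqrt(463))/(-234843 + 21422) = (-425651 + 463*sqrt(463))/(-213421) = (-425651 + 463*sqrt(463))*(-1/213421) = 425651/213421 - 463*sqrt(463)/213421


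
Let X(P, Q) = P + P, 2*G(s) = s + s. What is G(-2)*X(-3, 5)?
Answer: 12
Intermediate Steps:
G(s) = s (G(s) = (s + s)/2 = (2*s)/2 = s)
X(P, Q) = 2*P
G(-2)*X(-3, 5) = -4*(-3) = -2*(-6) = 12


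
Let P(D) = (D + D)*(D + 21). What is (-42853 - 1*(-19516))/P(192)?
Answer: -2593/9088 ≈ -0.28532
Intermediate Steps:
P(D) = 2*D*(21 + D) (P(D) = (2*D)*(21 + D) = 2*D*(21 + D))
(-42853 - 1*(-19516))/P(192) = (-42853 - 1*(-19516))/((2*192*(21 + 192))) = (-42853 + 19516)/((2*192*213)) = -23337/81792 = -23337*1/81792 = -2593/9088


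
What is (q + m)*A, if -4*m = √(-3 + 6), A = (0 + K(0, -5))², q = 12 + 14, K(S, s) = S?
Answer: 0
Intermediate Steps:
q = 26
A = 0 (A = (0 + 0)² = 0² = 0)
m = -√3/4 (m = -√(-3 + 6)/4 = -√3/4 ≈ -0.43301)
(q + m)*A = (26 - √3/4)*0 = 0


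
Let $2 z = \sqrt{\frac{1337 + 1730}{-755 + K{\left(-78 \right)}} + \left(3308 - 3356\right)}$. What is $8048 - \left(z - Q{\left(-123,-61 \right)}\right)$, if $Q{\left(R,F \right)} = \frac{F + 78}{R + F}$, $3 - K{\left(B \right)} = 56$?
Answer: $\frac{1480815}{184} - \frac{i \sqrt{8453902}}{808} \approx 8047.9 - 3.5985 i$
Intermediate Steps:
$K{\left(B \right)} = -53$ ($K{\left(B \right)} = 3 - 56 = -53$)
$Q{\left(R,F \right)} = \frac{78 + F}{F + R}$
$z = \frac{i \sqrt{8453902}}{808}$ ($z = \frac{\sqrt{\frac{1337 + 1730}{-755 - 53} + \left(3308 - 3356\right)}}{2} = \frac{\sqrt{\frac{3067}{-808} + \left(3308 - 3356\right)}}{2} = \frac{\sqrt{3067 \left(- \frac{1}{808}\right) - 48}}{2} = \frac{\sqrt{- \frac{3067}{808} - 48}}{2} = \frac{\sqrt{- \frac{41851}{808}}}{2} = \frac{\frac{1}{404} i \sqrt{8453902}}{2} = \frac{i \sqrt{8453902}}{808} \approx 3.5985 i$)
$8048 - \left(z - Q{\left(-123,-61 \right)}\right) = 8048 - \left(\frac{i \sqrt{8453902}}{808} - \frac{78 - 61}{-61 - 123}\right) = 8048 - \left(\frac{i \sqrt{8453902}}{808} - \frac{1}{-184} \cdot 17\right) = 8048 - \left(\frac{i \sqrt{8453902}}{808} - \left(- \frac{1}{184}\right) 17\right) = 8048 - \left(\frac{i \sqrt{8453902}}{808} - - \frac{17}{184}\right) = 8048 - \left(\frac{i \sqrt{8453902}}{808} + \frac{17}{184}\right) = 8048 - \left(\frac{17}{184} + \frac{i \sqrt{8453902}}{808}\right) = \frac{1480815}{184} - \frac{i \sqrt{8453902}}{808}$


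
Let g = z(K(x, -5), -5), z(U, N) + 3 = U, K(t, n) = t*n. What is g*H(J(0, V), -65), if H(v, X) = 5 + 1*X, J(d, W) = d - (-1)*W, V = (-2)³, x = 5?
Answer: 1680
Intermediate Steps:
K(t, n) = n*t
V = -8
z(U, N) = -3 + U
g = -28 (g = -3 - 5*5 = -3 - 25 = -28)
J(d, W) = W + d (J(d, W) = d + W = W + d)
H(v, X) = 5 + X
g*H(J(0, V), -65) = -28*(5 - 65) = -28*(-60) = 1680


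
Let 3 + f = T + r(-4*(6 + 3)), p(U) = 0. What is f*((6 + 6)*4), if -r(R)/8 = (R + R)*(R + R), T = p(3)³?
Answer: -1990800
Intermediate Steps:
T = 0 (T = 0³ = 0)
r(R) = -32*R² (r(R) = -8*(R + R)*(R + R) = -8*2*R*2*R = -32*R²)
f = -41475 (f = -3 + (0 - 32*16*(6 + 3)²) = -3 + (0 - 32*(-4*9)²) = -3 + (0 - 32*(-36)²) = -3 + (0 - 32*1296) = -3 + (0 - 41472) = -3 - 41472 = -41475)
f*((6 + 6)*4) = -41475*(6 + 6)*4 = -497700*4 = -41475*48 = -1990800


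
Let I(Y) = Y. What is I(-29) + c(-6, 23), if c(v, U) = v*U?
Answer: -167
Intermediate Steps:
c(v, U) = U*v
I(-29) + c(-6, 23) = -29 + 23*(-6) = -29 - 138 = -167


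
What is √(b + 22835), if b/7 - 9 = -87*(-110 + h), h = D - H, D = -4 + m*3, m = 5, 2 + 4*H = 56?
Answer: √365642/2 ≈ 302.34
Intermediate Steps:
H = 27/2 (H = -½ + (¼)*56 = -½ + 14 = 27/2 ≈ 13.500)
D = 11 (D = -4 + 5*3 = -4 + 15 = 11)
h = -5/2 (h = 11 - 1*27/2 = 11 - 27/2 = -5/2 ≈ -2.5000)
b = 137151/2 (b = 63 + 7*(-87*(-110 - 5/2)) = 63 + 7*(-87*(-225/2)) = 63 + 7*(19575/2) = 63 + 137025/2 = 137151/2 ≈ 68576.)
√(b + 22835) = √(137151/2 + 22835) = √(182821/2) = √365642/2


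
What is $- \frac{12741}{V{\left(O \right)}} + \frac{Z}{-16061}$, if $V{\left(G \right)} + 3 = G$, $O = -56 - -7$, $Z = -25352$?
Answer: $\frac{205951505}{835172} \approx 246.6$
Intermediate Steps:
$O = -49$ ($O = -56 + 7 = -49$)
$V{\left(G \right)} = -3 + G$
$- \frac{12741}{V{\left(O \right)}} + \frac{Z}{-16061} = - \frac{12741}{-3 - 49} - \frac{25352}{-16061} = - \frac{12741}{-52} - - \frac{25352}{16061} = \left(-12741\right) \left(- \frac{1}{52}\right) + \frac{25352}{16061} = \frac{12741}{52} + \frac{25352}{16061} = \frac{205951505}{835172}$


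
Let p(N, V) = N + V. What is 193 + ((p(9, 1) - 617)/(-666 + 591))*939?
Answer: 194816/25 ≈ 7792.6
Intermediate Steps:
193 + ((p(9, 1) - 617)/(-666 + 591))*939 = 193 + (((9 + 1) - 617)/(-666 + 591))*939 = 193 + ((10 - 617)/(-75))*939 = 193 - 607*(-1/75)*939 = 193 + (607/75)*939 = 193 + 189991/25 = 194816/25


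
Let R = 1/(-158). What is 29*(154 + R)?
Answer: 705599/158 ≈ 4465.8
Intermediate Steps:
R = -1/158 ≈ -0.0063291
29*(154 + R) = 29*(154 - 1/158) = 29*(24331/158) = 705599/158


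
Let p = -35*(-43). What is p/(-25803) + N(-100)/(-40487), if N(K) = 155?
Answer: -64932400/1044686061 ≈ -0.062155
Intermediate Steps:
p = 1505
p/(-25803) + N(-100)/(-40487) = 1505/(-25803) + 155/(-40487) = 1505*(-1/25803) + 155*(-1/40487) = -1505/25803 - 155/40487 = -64932400/1044686061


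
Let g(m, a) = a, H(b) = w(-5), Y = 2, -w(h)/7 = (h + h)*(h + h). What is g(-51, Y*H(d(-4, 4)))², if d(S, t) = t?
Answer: 1960000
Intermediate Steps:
w(h) = -28*h² (w(h) = -7*(h + h)*(h + h) = -7*2*h*2*h = -28*h²)
H(b) = -700 (H(b) = -28*(-5)² = -28*25 = -700)
g(-51, Y*H(d(-4, 4)))² = (2*(-700))² = (-1400)² = 1960000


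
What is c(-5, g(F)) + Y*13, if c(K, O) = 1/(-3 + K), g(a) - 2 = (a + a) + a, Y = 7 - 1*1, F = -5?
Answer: 623/8 ≈ 77.875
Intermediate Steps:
Y = 6 (Y = 7 - 1 = 6)
g(a) = 2 + 3*a (g(a) = 2 + ((a + a) + a) = 2 + (2*a + a) = 2 + 3*a)
c(-5, g(F)) + Y*13 = 1/(-3 - 5) + 6*13 = 1/(-8) + 78 = -1/8 + 78 = 623/8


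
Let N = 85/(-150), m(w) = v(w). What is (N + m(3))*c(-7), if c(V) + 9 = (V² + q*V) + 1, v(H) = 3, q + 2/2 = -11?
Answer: 1825/6 ≈ 304.17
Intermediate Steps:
q = -12 (q = -1 - 11 = -12)
m(w) = 3
c(V) = -8 + V² - 12*V (c(V) = -9 + ((V² - 12*V) + 1) = -9 + (1 + V² - 12*V) = -8 + V² - 12*V)
N = -17/30 (N = 85*(-1/150) = -17/30 ≈ -0.56667)
(N + m(3))*c(-7) = (-17/30 + 3)*(-8 + (-7)² - 12*(-7)) = 73*(-8 + 49 + 84)/30 = (73/30)*125 = 1825/6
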